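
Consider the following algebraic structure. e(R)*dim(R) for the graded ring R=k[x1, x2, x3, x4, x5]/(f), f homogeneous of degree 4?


e(R)=deg(f)=4, dim(R)=5-1=4
e*dim=4*4=16


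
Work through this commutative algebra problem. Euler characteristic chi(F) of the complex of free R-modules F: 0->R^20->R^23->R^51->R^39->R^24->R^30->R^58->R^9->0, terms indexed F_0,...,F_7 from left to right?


chi = sum (-1)^i * rank:
(-1)^0*20=20
(-1)^1*23=-23
(-1)^2*51=51
(-1)^3*39=-39
(-1)^4*24=24
(-1)^5*30=-30
(-1)^6*58=58
(-1)^7*9=-9
chi=52


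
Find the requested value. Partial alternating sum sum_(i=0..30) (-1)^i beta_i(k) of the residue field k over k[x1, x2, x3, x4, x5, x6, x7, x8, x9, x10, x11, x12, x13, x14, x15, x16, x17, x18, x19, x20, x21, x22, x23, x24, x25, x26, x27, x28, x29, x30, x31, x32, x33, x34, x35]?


Koszul resolution: beta_i(k)=C(n,i), n=35
sum_(i=0..p) (-1)^i C(n,i) = (-1)^p C(n-1,p)
(-1)^30*C(34,30) = (-1)^30*46376 = 46376


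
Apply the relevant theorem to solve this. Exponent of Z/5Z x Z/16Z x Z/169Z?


Exponent = lcm of the cyclic orders; pairwise coprime => product.
5^1*2^4*13^2=5*16*169=13520


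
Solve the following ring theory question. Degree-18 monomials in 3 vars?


C(d+n-1,n-1)=C(20,2)=190


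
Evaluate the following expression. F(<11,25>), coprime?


gcd(11,25)=1 => F=ab-a-b=11*25-11-25=275-36=239


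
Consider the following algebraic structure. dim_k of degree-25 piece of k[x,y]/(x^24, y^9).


k[x,y], I = (x^24, y^9), d = 25
Need i < 24 and d-i < 9.
Range: 17 <= i <= 23.
H(25) = 7


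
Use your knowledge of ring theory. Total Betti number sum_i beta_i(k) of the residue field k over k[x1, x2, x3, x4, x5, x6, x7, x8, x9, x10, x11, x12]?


Koszul resolution: beta_i(k)=C(n,i), n=12
sum_i C(12,i) = 2^12 = 4096


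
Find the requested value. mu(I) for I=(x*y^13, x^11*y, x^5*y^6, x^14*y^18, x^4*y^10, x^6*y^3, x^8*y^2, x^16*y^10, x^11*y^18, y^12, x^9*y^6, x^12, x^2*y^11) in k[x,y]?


Remove redundant (divisible by others).
x^11*y^18 redundant.
x*y^13 redundant.
x^16*y^10 redundant.
x^9*y^6 redundant.
x^14*y^18 redundant.
Min: x^12, x^11*y, x^8*y^2, x^6*y^3, x^5*y^6, x^4*y^10, x^2*y^11, y^12
Count=8


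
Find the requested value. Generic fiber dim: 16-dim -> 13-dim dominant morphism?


dim(fiber)=dim(X)-dim(Y)=16-13=3


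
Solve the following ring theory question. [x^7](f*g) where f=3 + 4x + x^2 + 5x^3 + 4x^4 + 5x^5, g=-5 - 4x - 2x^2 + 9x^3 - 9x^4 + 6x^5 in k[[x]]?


[x^7] = sum a_i*b_j, i+j=7
  1*6=6
  5*-9=-45
  4*9=36
  5*-2=-10
Sum=-13


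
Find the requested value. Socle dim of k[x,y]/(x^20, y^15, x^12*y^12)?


Socle = ann(m) = span of standard monomials u with x*u, y*u in I (staircase corners).
Minimal generators: x^20, x^12*y^12, y^15
Corners: x^11y^14, x^19y^11
Socle dim=2


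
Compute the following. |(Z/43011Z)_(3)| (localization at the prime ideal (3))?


3-primary part: 43011=3^6*59
Size=3^6=729


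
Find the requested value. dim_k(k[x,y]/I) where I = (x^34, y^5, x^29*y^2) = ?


k[x,y]/I, I = (x^34, y^5, x^29*y^2)
Rect: 34x5=170. Corner: (34-29)x(5-2)=15.
dim = 170-15 = 155


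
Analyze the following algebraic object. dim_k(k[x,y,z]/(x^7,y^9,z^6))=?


Basis: x^iy^jz^k, i<7,j<9,k<6
7*9*6=378


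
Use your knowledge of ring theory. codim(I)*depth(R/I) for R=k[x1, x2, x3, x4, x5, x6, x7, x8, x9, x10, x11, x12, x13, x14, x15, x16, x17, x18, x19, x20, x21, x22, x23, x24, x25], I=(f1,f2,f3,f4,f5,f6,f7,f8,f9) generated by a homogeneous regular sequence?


codim=9, depth=dim(R/I)=25-9=16
Product=9*16=144


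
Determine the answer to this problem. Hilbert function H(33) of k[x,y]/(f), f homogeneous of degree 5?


H(t)=d for t>=d-1.
d=5, t=33
H(33)=5


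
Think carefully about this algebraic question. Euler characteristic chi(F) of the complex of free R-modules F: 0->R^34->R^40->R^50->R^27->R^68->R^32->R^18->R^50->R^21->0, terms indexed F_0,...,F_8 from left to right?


chi = sum (-1)^i * rank:
(-1)^0*34=34
(-1)^1*40=-40
(-1)^2*50=50
(-1)^3*27=-27
(-1)^4*68=68
(-1)^5*32=-32
(-1)^6*18=18
(-1)^7*50=-50
(-1)^8*21=21
chi=42


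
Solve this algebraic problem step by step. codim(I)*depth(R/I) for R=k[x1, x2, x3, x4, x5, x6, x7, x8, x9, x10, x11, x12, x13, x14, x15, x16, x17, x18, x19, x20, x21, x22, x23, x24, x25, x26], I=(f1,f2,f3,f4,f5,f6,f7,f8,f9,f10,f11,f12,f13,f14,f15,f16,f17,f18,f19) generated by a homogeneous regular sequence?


codim=19, depth=dim(R/I)=26-19=7
Product=19*7=133


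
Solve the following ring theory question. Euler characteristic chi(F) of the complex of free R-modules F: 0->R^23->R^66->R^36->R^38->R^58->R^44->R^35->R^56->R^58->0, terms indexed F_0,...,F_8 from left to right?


chi = sum (-1)^i * rank:
(-1)^0*23=23
(-1)^1*66=-66
(-1)^2*36=36
(-1)^3*38=-38
(-1)^4*58=58
(-1)^5*44=-44
(-1)^6*35=35
(-1)^7*56=-56
(-1)^8*58=58
chi=6


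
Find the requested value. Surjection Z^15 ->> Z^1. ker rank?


rank(ker) = 15-1 = 14


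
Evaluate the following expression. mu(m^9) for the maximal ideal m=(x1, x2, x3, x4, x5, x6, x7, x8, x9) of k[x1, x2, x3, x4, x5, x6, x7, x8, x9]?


Graded Nakayama: mu(m^d) = dim_k (m^d/m^(d+1)) = #degree-9 monomials in 9 vars
C(n+d-1,d)=C(17,9)=24310


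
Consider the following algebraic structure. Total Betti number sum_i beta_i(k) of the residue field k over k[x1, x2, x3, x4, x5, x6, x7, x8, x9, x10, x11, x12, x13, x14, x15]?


Koszul resolution: beta_i(k)=C(n,i), n=15
sum_i C(15,i) = 2^15 = 32768


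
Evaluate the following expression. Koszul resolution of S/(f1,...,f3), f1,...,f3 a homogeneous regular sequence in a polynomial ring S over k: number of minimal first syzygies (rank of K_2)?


Regular sequence => Koszul complex is the minimal free resolution.
Syz_1 minimally generated by Koszul relations f_i*e_j - f_j*e_i (i<j): mu(Syz_1) = beta_2 = C(m,2) = m(m-1)/2
m=3
3*2/2 = 3


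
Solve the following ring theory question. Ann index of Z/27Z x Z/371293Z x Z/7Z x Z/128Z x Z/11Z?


Exponent = lcm of the cyclic orders; pairwise coprime => product.
3^3*13^5*7^1*2^7*11^1=27*371293*7*128*11=98805522816


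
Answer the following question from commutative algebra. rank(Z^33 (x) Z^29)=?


rank(M(x)N) = rank(M)*rank(N)
33*29 = 957


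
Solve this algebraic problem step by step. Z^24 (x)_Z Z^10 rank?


rank(M(x)N) = rank(M)*rank(N)
24*10 = 240


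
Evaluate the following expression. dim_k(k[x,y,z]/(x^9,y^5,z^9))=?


Basis: x^iy^jz^k, i<9,j<5,k<9
9*5*9=405


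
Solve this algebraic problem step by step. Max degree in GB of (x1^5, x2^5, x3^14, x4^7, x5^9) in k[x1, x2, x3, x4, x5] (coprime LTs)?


Pure powers, coprime LTs => already GB.
Degrees: 5, 5, 14, 7, 9
Max=14


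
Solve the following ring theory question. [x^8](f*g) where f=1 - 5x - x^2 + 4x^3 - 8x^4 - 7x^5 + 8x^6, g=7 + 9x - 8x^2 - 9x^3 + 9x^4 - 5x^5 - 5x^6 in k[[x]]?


[x^8] = sum a_i*b_j, i+j=8
  -1*-5=5
  4*-5=-20
  -8*9=-72
  -7*-9=63
  8*-8=-64
Sum=-88


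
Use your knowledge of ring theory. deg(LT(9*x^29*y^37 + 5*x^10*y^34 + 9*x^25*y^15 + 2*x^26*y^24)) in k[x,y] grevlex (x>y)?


LT: 9*x^29*y^37
deg_x=29, deg_y=37
Total=29+37=66


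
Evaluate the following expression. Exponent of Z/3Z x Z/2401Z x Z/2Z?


Exponent = lcm of the cyclic orders; pairwise coprime => product.
3^1*7^4*2^1=3*2401*2=14406


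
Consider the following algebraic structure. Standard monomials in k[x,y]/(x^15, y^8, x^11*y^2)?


k[x,y]/I, I = (x^15, y^8, x^11*y^2)
Rect: 15x8=120. Corner: (15-11)x(8-2)=24.
dim = 120-24 = 96


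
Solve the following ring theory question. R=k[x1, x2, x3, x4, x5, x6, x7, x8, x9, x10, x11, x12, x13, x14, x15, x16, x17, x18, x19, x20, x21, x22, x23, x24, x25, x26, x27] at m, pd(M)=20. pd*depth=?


pd+depth=27
depth=27-20=7
pd*depth=20*7=140


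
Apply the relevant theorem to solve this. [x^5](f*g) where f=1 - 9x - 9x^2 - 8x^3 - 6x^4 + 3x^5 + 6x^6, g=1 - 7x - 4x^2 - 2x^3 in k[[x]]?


[x^5] = sum a_i*b_j, i+j=5
  -9*-2=18
  -8*-4=32
  -6*-7=42
  3*1=3
Sum=95


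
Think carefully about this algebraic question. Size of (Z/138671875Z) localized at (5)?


5-primary part: 138671875=5^9*71
Size=5^9=1953125


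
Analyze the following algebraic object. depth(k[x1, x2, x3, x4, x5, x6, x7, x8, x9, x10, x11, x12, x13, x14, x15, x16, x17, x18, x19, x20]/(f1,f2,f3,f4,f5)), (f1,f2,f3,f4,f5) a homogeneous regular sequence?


depth(R)=20
depth(R/I)=20-5=15


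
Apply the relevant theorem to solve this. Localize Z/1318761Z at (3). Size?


3-primary part: 1318761=3^9*67
Size=3^9=19683


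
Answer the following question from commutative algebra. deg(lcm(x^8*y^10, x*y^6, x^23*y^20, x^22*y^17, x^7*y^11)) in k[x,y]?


lcm = componentwise max:
x: max(8,1,23,22,7)=23
y: max(10,6,20,17,11)=20
Total=23+20=43


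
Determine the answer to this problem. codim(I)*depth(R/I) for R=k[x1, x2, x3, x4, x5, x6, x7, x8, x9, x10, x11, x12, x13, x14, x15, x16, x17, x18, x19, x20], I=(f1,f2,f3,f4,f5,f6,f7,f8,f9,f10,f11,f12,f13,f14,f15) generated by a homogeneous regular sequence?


codim=15, depth=dim(R/I)=20-15=5
Product=15*5=75


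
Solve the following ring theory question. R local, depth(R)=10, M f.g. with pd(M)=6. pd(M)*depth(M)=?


pd+depth=10
depth=10-6=4
pd*depth=6*4=24


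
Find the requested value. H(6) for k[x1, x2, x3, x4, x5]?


C(d+n-1,n-1)=C(10,4)=210


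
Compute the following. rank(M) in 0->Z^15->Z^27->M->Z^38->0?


Alt sum=0:
(-1)^0*15 + (-1)^1*27 + (-1)^2*? + (-1)^3*38=0
rank(M)=50


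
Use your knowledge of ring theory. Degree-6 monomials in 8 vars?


C(d+n-1,n-1)=C(13,7)=1716


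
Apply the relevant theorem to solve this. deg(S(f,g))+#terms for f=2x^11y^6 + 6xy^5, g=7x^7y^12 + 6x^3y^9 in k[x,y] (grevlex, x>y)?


LT(f)=2x^11y^6, LT(g)=7x^7y^12
lcm(LM)=x^11y^12
S(f,g) (scaled by 14 to clear denominators) = 7y^6*f - 2x^4*g = -12x^7y^9 + 42xy^11
2 terms, deg 16.
16+2=18


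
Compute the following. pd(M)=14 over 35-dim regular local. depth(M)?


pd+depth=depth(R)=35
depth=35-14=21


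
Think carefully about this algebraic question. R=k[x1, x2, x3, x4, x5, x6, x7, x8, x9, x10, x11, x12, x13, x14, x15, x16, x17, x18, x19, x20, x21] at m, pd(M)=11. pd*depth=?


pd+depth=21
depth=21-11=10
pd*depth=11*10=110


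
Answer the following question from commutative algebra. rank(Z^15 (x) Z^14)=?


rank(M(x)N) = rank(M)*rank(N)
15*14 = 210


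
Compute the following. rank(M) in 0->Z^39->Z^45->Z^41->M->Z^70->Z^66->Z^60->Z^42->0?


Alt sum=0:
(-1)^0*39 + (-1)^1*45 + (-1)^2*41 + (-1)^3*? + (-1)^4*70 + (-1)^5*66 + (-1)^6*60 + (-1)^7*42=0
rank(M)=57


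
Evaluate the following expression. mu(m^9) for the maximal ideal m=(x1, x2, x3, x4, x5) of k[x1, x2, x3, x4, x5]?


Graded Nakayama: mu(m^d) = dim_k (m^d/m^(d+1)) = #degree-9 monomials in 5 vars
C(n+d-1,d)=C(13,9)=715


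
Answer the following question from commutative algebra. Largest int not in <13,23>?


gcd(13,23)=1 => F=ab-a-b=13*23-13-23=299-36=263


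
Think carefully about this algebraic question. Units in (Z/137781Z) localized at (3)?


Local ring = Z/19683Z.
phi(19683) = 3^8*(3-1) = 13122


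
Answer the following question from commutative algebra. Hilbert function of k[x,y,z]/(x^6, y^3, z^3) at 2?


Need i<6, j<3, k<3 with i+j+k=2.
For each i, j ranges over max(0,2-i-2)..min(2,2-i):
  i=0: j in [0,2] -> 3
  i=1: j in [0,1] -> 2
  i=2: j in [0,0] -> 1
H(2) = 3+2+1 = 6


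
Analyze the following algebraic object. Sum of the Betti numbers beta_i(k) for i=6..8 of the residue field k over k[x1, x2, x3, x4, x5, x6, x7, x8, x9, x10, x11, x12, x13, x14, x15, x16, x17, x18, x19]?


Koszul resolution: beta_i(k)=C(n,i), n=19
C(19,6)=27132, C(19,7)=50388, C(19,8)=75582
Sum=153102


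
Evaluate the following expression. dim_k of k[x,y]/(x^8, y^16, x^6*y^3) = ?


k[x,y]/I, I = (x^8, y^16, x^6*y^3)
Rect: 8x16=128. Corner: (8-6)x(16-3)=26.
dim = 128-26 = 102


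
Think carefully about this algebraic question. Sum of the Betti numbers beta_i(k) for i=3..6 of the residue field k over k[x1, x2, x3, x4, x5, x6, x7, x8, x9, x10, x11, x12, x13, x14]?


Koszul resolution: beta_i(k)=C(n,i), n=14
C(14,3)=364, C(14,4)=1001, C(14,5)=2002, C(14,6)=3003
Sum=6370


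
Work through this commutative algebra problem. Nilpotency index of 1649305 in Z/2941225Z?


1649305^k mod 2941225:
k=1: 1649305
k=2: 335650
k=3: 677425
k=4: 240100
k=5: 420175
k=6: 0
First zero at k = 6


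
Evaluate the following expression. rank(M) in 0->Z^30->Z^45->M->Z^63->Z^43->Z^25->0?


Alt sum=0:
(-1)^0*30 + (-1)^1*45 + (-1)^2*? + (-1)^3*63 + (-1)^4*43 + (-1)^5*25=0
rank(M)=60


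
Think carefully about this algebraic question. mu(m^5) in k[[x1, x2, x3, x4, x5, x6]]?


C(n+d-1,d)=C(10,5)=252


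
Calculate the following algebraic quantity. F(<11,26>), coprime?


gcd(11,26)=1 => F=ab-a-b=11*26-11-26=286-37=249


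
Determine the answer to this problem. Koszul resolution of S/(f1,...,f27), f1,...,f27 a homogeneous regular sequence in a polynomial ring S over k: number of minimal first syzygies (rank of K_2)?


Regular sequence => Koszul complex is the minimal free resolution.
Syz_1 minimally generated by Koszul relations f_i*e_j - f_j*e_i (i<j): mu(Syz_1) = beta_2 = C(m,2) = m(m-1)/2
m=27
27*26/2 = 351


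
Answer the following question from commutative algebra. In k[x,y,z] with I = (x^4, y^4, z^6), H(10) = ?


Need i<4, j<4, k<6 with i+j+k=10.
For each i, j ranges over max(0,10-i-5)..min(3,10-i):
  i=0: j in [5,3] -> 0
  i=1: j in [4,3] -> 0
  i=2: j in [3,3] -> 1
  i=3: j in [2,3] -> 2
H(10) = 0+0+1+2 = 3


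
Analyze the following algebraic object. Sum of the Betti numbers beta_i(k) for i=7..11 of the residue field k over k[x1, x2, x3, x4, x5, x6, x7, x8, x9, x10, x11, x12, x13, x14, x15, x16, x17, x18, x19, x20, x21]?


Koszul resolution: beta_i(k)=C(n,i), n=21
C(21,7)=116280, C(21,8)=203490, C(21,9)=293930, C(21,10)=352716, C(21,11)=352716
Sum=1319132


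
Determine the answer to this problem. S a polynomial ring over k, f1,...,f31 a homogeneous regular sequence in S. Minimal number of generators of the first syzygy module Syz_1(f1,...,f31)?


Regular sequence => Koszul complex is the minimal free resolution.
Syz_1 minimally generated by Koszul relations f_i*e_j - f_j*e_i (i<j): mu(Syz_1) = beta_2 = C(m,2) = m(m-1)/2
m=31
31*30/2 = 465


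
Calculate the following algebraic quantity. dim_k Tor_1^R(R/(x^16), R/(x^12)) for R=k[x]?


Tor_1(R/I,R/J)=(I cap J)/IJ=(x^16)/(x^28)
dim=28-16=min(16,12)=12


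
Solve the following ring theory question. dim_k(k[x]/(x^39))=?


Basis: 1,x,...,x^38
dim=39


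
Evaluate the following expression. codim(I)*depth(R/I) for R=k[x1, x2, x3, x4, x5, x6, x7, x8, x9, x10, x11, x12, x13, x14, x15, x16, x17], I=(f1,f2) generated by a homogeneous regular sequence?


codim=2, depth=dim(R/I)=17-2=15
Product=2*15=30


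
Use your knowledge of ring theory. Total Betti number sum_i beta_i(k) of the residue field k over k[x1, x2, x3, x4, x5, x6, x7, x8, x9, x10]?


Koszul resolution: beta_i(k)=C(n,i), n=10
sum_i C(10,i) = 2^10 = 1024


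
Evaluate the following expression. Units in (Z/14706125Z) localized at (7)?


Local ring = Z/117649Z.
phi(117649) = 7^5*(7-1) = 100842


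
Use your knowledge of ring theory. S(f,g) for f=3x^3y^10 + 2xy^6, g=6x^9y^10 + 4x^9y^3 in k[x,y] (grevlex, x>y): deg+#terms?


LT(f)=3x^3y^10, LT(g)=6x^9y^10
lcm(LM)=x^9y^10
S(f,g) (scaled by 18 to clear denominators) = 6x^6*f - 3*g = 12x^7y^6 - 12x^9y^3
2 terms, deg 13.
13+2=15


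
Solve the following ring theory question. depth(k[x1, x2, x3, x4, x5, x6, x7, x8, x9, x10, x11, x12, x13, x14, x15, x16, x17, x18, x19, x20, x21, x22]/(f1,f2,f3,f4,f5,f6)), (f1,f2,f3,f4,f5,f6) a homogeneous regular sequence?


depth(R)=22
depth(R/I)=22-6=16


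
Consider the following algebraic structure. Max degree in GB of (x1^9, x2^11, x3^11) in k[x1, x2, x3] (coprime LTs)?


Pure powers, coprime LTs => already GB.
Degrees: 9, 11, 11
Max=11


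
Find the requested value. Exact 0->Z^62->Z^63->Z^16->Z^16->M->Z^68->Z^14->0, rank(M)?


Alt sum=0:
(-1)^0*62 + (-1)^1*63 + (-1)^2*16 + (-1)^3*16 + (-1)^4*? + (-1)^5*68 + (-1)^6*14=0
rank(M)=55


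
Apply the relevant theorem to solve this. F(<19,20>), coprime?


gcd(19,20)=1 => F=ab-a-b=19*20-19-20=380-39=341


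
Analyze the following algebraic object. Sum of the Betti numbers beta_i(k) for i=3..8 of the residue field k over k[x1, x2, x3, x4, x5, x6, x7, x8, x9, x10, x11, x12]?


Koszul resolution: beta_i(k)=C(n,i), n=12
C(12,3)=220, C(12,4)=495, C(12,5)=792, C(12,6)=924, C(12,7)=792, C(12,8)=495
Sum=3718


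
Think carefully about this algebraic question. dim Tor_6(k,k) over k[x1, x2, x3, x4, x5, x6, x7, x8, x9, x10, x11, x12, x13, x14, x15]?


Koszul: C(n,i)=C(15,6)=5005


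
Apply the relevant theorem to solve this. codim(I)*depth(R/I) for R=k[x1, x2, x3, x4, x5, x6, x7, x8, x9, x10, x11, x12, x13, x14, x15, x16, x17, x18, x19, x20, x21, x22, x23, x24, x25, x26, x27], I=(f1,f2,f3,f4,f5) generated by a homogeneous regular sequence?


codim=5, depth=dim(R/I)=27-5=22
Product=5*22=110


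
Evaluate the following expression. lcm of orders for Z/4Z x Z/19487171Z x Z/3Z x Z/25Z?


Exponent = lcm of the cyclic orders; pairwise coprime => product.
2^2*11^7*3^1*5^2=4*19487171*3*25=5846151300


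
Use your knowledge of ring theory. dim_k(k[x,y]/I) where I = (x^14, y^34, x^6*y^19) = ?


k[x,y]/I, I = (x^14, y^34, x^6*y^19)
Rect: 14x34=476. Corner: (14-6)x(34-19)=120.
dim = 476-120 = 356


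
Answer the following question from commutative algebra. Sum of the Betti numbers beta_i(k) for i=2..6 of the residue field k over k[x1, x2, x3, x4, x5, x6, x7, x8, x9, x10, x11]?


Koszul resolution: beta_i(k)=C(n,i), n=11
C(11,2)=55, C(11,3)=165, C(11,4)=330, C(11,5)=462, C(11,6)=462
Sum=1474


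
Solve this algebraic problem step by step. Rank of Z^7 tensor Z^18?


rank(M(x)N) = rank(M)*rank(N)
7*18 = 126


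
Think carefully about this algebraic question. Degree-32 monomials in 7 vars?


C(d+n-1,n-1)=C(38,6)=2760681


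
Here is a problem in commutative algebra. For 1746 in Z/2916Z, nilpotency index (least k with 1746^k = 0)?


1746^k mod 2916:
k=1: 1746
k=2: 1296
k=3: 0
First zero at k = 3


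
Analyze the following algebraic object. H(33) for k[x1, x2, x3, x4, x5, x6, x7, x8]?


C(d+n-1,n-1)=C(40,7)=18643560


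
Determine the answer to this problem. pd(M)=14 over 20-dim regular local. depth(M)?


pd+depth=depth(R)=20
depth=20-14=6


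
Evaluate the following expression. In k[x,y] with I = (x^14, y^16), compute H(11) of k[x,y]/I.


k[x,y], I = (x^14, y^16), d = 11
Need i < 14 and d-i < 16.
Range: 0 <= i <= 11.
H(11) = 12


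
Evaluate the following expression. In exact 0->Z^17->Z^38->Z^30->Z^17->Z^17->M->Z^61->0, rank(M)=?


Alt sum=0:
(-1)^0*17 + (-1)^1*38 + (-1)^2*30 + (-1)^3*17 + (-1)^4*17 + (-1)^5*? + (-1)^6*61=0
rank(M)=70


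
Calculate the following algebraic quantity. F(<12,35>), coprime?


gcd(12,35)=1 => F=ab-a-b=12*35-12-35=420-47=373


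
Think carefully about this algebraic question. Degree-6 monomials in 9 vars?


C(d+n-1,n-1)=C(14,8)=3003


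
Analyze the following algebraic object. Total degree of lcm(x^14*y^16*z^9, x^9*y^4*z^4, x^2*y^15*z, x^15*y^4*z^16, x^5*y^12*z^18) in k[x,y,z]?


lcm = componentwise max:
x: max(14,9,2,15,5)=15
y: max(16,4,15,4,12)=16
z: max(9,4,1,16,18)=18
Total=15+16+18=49


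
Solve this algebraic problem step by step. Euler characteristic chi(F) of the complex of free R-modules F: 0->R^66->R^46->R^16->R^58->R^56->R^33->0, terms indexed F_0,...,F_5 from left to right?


chi = sum (-1)^i * rank:
(-1)^0*66=66
(-1)^1*46=-46
(-1)^2*16=16
(-1)^3*58=-58
(-1)^4*56=56
(-1)^5*33=-33
chi=1


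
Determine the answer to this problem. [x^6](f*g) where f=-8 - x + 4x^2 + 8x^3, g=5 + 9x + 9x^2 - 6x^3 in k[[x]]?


[x^6] = sum a_i*b_j, i+j=6
  8*-6=-48
Sum=-48


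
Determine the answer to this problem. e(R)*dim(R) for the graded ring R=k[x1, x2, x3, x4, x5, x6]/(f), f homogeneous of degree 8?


e(R)=deg(f)=8, dim(R)=6-1=5
e*dim=8*5=40


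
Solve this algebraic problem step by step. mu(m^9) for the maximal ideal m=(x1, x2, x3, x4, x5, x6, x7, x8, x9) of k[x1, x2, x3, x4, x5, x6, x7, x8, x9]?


Graded Nakayama: mu(m^d) = dim_k (m^d/m^(d+1)) = #degree-9 monomials in 9 vars
C(n+d-1,d)=C(17,9)=24310


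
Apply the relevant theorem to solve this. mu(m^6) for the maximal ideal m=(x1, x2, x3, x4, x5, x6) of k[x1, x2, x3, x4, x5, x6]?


Graded Nakayama: mu(m^d) = dim_k (m^d/m^(d+1)) = #degree-6 monomials in 6 vars
C(n+d-1,d)=C(11,6)=462


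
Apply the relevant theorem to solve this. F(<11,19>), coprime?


gcd(11,19)=1 => F=ab-a-b=11*19-11-19=209-30=179


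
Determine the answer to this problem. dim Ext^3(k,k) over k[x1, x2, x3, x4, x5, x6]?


C(n,i)=C(6,3)=20


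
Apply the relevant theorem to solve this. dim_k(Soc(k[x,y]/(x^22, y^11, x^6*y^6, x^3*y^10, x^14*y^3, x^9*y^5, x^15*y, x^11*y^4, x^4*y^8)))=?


Socle = ann(m) = span of standard monomials u with x*u, y*u in I (staircase corners).
Minimal generators: x^22, x^15*y, x^14*y^3, x^11*y^4, x^9*y^5, x^6*y^6, x^4*y^8, x^3*y^10, y^11
Corners: x^2y^10, x^3y^9, x^5y^7, x^8y^5, x^10y^4, x^13y^3, x^14y^2, x^21
Socle dim=8


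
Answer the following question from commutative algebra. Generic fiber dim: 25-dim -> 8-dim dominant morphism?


dim(fiber)=dim(X)-dim(Y)=25-8=17


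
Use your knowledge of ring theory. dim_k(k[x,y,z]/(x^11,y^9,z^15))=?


Basis: x^iy^jz^k, i<11,j<9,k<15
11*9*15=1485


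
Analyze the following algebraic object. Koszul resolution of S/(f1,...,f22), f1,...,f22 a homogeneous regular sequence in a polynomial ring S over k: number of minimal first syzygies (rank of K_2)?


Regular sequence => Koszul complex is the minimal free resolution.
Syz_1 minimally generated by Koszul relations f_i*e_j - f_j*e_i (i<j): mu(Syz_1) = beta_2 = C(m,2) = m(m-1)/2
m=22
22*21/2 = 231


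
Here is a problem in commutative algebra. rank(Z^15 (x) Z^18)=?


rank(M(x)N) = rank(M)*rank(N)
15*18 = 270


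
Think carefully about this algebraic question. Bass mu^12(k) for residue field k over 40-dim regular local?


C(n,i)=C(40,12)=5586853480


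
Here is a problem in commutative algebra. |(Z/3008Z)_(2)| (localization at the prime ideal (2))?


2-primary part: 3008=2^6*47
Size=2^6=64


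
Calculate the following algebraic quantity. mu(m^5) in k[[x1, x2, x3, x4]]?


C(n+d-1,d)=C(8,5)=56


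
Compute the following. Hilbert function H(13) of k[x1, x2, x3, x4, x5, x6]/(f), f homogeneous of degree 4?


C(18,5)-C(14,5)=8568-2002=6566


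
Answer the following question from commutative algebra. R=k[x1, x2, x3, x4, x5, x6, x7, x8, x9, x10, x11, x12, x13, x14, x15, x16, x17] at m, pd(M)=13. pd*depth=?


pd+depth=17
depth=17-13=4
pd*depth=13*4=52


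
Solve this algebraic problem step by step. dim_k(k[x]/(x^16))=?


Basis: 1,x,...,x^15
dim=16


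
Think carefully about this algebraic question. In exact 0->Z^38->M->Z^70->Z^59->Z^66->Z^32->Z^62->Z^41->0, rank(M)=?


Alt sum=0:
(-1)^0*38 + (-1)^1*? + (-1)^2*70 + (-1)^3*59 + (-1)^4*66 + (-1)^5*32 + (-1)^6*62 + (-1)^7*41=0
rank(M)=104


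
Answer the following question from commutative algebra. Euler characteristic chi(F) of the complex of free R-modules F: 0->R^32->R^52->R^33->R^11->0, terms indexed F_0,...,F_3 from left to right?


chi = sum (-1)^i * rank:
(-1)^0*32=32
(-1)^1*52=-52
(-1)^2*33=33
(-1)^3*11=-11
chi=2


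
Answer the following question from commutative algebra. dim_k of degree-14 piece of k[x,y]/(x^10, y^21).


k[x,y], I = (x^10, y^21), d = 14
Need i < 10 and d-i < 21.
Range: 0 <= i <= 9.
H(14) = 10


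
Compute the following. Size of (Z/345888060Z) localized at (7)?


7-primary part: 345888060=7^8*60
Size=7^8=5764801


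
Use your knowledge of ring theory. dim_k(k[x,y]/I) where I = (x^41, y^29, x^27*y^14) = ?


k[x,y]/I, I = (x^41, y^29, x^27*y^14)
Rect: 41x29=1189. Corner: (41-27)x(29-14)=210.
dim = 1189-210 = 979


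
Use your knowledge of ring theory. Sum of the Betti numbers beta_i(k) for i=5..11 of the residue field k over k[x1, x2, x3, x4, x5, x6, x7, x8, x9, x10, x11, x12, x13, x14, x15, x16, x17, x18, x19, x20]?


Koszul resolution: beta_i(k)=C(n,i), n=20
C(20,5)=15504, C(20,6)=38760, C(20,7)=77520, C(20,8)=125970, C(20,9)=167960, C(20,10)=184756, C(20,11)=167960
Sum=778430


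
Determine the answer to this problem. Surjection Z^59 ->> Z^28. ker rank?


rank(ker) = 59-28 = 31


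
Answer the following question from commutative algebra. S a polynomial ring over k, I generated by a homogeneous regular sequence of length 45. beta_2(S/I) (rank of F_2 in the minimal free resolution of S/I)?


Regular sequence => Koszul complex is the minimal free resolution.
Syz_1 minimally generated by Koszul relations f_i*e_j - f_j*e_i (i<j): mu(Syz_1) = beta_2 = C(m,2) = m(m-1)/2
m=45
45*44/2 = 990


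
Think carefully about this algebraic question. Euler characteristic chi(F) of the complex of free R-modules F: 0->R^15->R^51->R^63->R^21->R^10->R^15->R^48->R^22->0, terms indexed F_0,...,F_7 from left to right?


chi = sum (-1)^i * rank:
(-1)^0*15=15
(-1)^1*51=-51
(-1)^2*63=63
(-1)^3*21=-21
(-1)^4*10=10
(-1)^5*15=-15
(-1)^6*48=48
(-1)^7*22=-22
chi=27


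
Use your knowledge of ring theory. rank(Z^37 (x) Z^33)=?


rank(M(x)N) = rank(M)*rank(N)
37*33 = 1221


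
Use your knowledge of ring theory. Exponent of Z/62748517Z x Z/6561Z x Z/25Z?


Exponent = lcm of the cyclic orders; pairwise coprime => product.
13^7*3^8*5^2=62748517*6561*25=10292325500925


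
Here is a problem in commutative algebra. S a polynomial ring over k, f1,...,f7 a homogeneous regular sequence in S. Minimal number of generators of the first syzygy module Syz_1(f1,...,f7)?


Regular sequence => Koszul complex is the minimal free resolution.
Syz_1 minimally generated by Koszul relations f_i*e_j - f_j*e_i (i<j): mu(Syz_1) = beta_2 = C(m,2) = m(m-1)/2
m=7
7*6/2 = 21


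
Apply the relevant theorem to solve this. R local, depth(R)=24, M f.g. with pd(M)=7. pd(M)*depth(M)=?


pd+depth=24
depth=24-7=17
pd*depth=7*17=119


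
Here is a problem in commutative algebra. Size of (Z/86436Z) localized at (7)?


7-primary part: 86436=7^4*36
Size=7^4=2401


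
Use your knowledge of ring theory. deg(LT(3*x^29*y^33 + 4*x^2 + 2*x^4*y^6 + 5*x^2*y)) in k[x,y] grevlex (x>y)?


LT: 3*x^29*y^33
deg_x=29, deg_y=33
Total=29+33=62


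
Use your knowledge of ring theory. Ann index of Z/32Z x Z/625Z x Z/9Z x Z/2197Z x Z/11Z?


Exponent = lcm of the cyclic orders; pairwise coprime => product.
2^5*5^4*3^2*13^3*11^1=32*625*9*2197*11=4350060000


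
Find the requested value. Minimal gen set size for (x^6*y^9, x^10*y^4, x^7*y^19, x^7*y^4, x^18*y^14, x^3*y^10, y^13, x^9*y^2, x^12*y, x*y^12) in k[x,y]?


Remove redundant (divisible by others).
x^10*y^4 redundant.
x^7*y^19 redundant.
x^18*y^14 redundant.
Min: x^12*y, x^9*y^2, x^7*y^4, x^6*y^9, x^3*y^10, x*y^12, y^13
Count=7


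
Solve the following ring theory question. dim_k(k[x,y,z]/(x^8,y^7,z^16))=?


Basis: x^iy^jz^k, i<8,j<7,k<16
8*7*16=896


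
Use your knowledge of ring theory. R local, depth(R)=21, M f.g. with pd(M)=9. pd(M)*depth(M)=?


pd+depth=21
depth=21-9=12
pd*depth=9*12=108


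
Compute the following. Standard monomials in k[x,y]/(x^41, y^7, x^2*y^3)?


k[x,y]/I, I = (x^41, y^7, x^2*y^3)
Rect: 41x7=287. Corner: (41-2)x(7-3)=156.
dim = 287-156 = 131


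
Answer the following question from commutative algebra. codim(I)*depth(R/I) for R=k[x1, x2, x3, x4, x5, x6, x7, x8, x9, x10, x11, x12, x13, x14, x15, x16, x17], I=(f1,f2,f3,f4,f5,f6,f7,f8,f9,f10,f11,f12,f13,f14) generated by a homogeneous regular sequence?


codim=14, depth=dim(R/I)=17-14=3
Product=14*3=42


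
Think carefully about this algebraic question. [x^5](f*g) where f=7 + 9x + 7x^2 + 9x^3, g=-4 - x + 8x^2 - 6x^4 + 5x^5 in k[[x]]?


[x^5] = sum a_i*b_j, i+j=5
  7*5=35
  9*-6=-54
  9*8=72
Sum=53


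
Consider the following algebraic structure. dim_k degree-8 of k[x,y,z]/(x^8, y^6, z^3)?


Need i<8, j<6, k<3 with i+j+k=8.
For each i, j ranges over max(0,8-i-2)..min(5,8-i):
  i=0: j in [6,5] -> 0
  i=1: j in [5,5] -> 1
  i=2: j in [4,5] -> 2
  i=3: j in [3,5] -> 3
  i=4: j in [2,4] -> 3
  i=5: j in [1,3] -> 3
  i=6: j in [0,2] -> 3
  i=7: j in [0,1] -> 2
H(8) = 0+1+2+3+3+3+3+2 = 17


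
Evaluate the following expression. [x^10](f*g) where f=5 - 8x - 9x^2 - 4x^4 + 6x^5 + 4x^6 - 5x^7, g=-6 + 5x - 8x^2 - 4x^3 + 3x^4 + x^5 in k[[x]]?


[x^10] = sum a_i*b_j, i+j=10
  6*1=6
  4*3=12
  -5*-4=20
Sum=38


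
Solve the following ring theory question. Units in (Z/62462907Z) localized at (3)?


Local ring = Z/2187Z.
phi(2187) = 3^6*(3-1) = 1458


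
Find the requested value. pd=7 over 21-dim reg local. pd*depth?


pd+depth=21
depth=21-7=14
pd*depth=7*14=98


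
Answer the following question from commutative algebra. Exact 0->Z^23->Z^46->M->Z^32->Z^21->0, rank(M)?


Alt sum=0:
(-1)^0*23 + (-1)^1*46 + (-1)^2*? + (-1)^3*32 + (-1)^4*21=0
rank(M)=34


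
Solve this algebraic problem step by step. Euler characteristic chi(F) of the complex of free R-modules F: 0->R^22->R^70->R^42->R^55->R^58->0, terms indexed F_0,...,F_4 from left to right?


chi = sum (-1)^i * rank:
(-1)^0*22=22
(-1)^1*70=-70
(-1)^2*42=42
(-1)^3*55=-55
(-1)^4*58=58
chi=-3


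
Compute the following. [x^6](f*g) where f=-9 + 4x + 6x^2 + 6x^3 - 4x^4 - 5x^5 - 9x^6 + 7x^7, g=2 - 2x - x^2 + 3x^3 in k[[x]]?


[x^6] = sum a_i*b_j, i+j=6
  6*3=18
  -4*-1=4
  -5*-2=10
  -9*2=-18
Sum=14


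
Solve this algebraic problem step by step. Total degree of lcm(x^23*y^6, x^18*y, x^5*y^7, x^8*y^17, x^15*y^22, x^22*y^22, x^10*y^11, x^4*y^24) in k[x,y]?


lcm = componentwise max:
x: max(23,18,5,8,15,22,10,4)=23
y: max(6,1,7,17,22,22,11,24)=24
Total=23+24=47


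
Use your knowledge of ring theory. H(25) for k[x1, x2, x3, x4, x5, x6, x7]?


C(d+n-1,n-1)=C(31,6)=736281


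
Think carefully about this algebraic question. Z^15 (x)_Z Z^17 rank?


rank(M(x)N) = rank(M)*rank(N)
15*17 = 255


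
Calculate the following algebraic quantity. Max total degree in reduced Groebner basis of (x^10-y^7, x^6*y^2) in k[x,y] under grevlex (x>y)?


LT(f1)=x^10, LT(f2)=x^6y^2, lcm=x^10y^2
S(f1,f2) = y^2*f1 - x^4*f2 = -y^9
Reduced GB = {f1, f2, y^9}; degrees 10, 8, 9
Max = 10


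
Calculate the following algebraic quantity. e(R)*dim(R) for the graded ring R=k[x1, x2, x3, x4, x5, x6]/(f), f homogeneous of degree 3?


e(R)=deg(f)=3, dim(R)=6-1=5
e*dim=3*5=15


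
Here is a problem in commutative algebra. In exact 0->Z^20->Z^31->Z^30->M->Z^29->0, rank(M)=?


Alt sum=0:
(-1)^0*20 + (-1)^1*31 + (-1)^2*30 + (-1)^3*? + (-1)^4*29=0
rank(M)=48


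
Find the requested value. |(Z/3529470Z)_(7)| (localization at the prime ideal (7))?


7-primary part: 3529470=7^6*30
Size=7^6=117649


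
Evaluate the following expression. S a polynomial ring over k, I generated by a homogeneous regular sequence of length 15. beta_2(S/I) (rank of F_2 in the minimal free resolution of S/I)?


Regular sequence => Koszul complex is the minimal free resolution.
Syz_1 minimally generated by Koszul relations f_i*e_j - f_j*e_i (i<j): mu(Syz_1) = beta_2 = C(m,2) = m(m-1)/2
m=15
15*14/2 = 105


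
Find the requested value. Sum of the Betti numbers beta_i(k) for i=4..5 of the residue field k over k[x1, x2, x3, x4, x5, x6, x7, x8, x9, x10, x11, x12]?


Koszul resolution: beta_i(k)=C(n,i), n=12
C(12,4)=495, C(12,5)=792
Sum=1287


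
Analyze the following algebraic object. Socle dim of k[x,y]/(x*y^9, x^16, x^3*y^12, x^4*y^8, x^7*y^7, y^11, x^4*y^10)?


Socle = ann(m) = span of standard monomials u with x*u, y*u in I (staircase corners).
Redundant generators: x^4*y^10, x^3*y^12
Minimal generators: x^16, x^7*y^7, x^4*y^8, x*y^9, y^11
Corners: y^10, x^3y^8, x^6y^7, x^15y^6
Socle dim=4


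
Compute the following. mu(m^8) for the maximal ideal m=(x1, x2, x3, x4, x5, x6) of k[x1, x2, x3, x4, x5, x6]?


Graded Nakayama: mu(m^d) = dim_k (m^d/m^(d+1)) = #degree-8 monomials in 6 vars
C(n+d-1,d)=C(13,8)=1287


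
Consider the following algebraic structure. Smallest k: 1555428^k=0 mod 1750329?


1555428^k mod 1750329:
k=1: 1555428
k=2: 759843
k=3: 1176147
k=4: 1361367
k=5: 583443
k=6: 0
First zero at k = 6


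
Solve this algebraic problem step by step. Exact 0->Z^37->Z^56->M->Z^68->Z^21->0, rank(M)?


Alt sum=0:
(-1)^0*37 + (-1)^1*56 + (-1)^2*? + (-1)^3*68 + (-1)^4*21=0
rank(M)=66


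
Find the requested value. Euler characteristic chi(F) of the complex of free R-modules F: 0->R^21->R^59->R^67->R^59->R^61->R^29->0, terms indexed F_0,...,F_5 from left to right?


chi = sum (-1)^i * rank:
(-1)^0*21=21
(-1)^1*59=-59
(-1)^2*67=67
(-1)^3*59=-59
(-1)^4*61=61
(-1)^5*29=-29
chi=2


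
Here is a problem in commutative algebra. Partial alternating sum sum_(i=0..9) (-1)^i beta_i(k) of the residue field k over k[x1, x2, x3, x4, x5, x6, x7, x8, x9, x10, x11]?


Koszul resolution: beta_i(k)=C(n,i), n=11
sum_(i=0..p) (-1)^i C(n,i) = (-1)^p C(n-1,p)
(-1)^9*C(10,9) = (-1)^9*10 = -10


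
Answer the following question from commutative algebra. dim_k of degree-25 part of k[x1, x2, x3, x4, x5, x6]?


C(d+n-1,n-1)=C(30,5)=142506


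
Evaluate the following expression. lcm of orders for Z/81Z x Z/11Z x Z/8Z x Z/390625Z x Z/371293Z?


Exponent = lcm of the cyclic orders; pairwise coprime => product.
3^4*11^1*2^3*5^8*13^5=81*11*8*390625*371293=1033818946875000


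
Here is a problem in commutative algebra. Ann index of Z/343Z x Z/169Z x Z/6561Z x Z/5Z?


Exponent = lcm of the cyclic orders; pairwise coprime => product.
7^3*13^2*3^8*5^1=343*169*6561*5=1901607435


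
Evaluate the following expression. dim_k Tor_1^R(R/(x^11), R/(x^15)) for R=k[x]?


Tor_1(R/I,R/J)=(I cap J)/IJ=(x^15)/(x^26)
dim=26-15=min(11,15)=11


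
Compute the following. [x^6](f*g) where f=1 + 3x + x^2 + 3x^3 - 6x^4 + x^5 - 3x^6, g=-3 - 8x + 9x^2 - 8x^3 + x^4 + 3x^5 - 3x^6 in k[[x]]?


[x^6] = sum a_i*b_j, i+j=6
  1*-3=-3
  3*3=9
  1*1=1
  3*-8=-24
  -6*9=-54
  1*-8=-8
  -3*-3=9
Sum=-70


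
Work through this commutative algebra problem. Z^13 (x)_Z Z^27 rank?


rank(M(x)N) = rank(M)*rank(N)
13*27 = 351


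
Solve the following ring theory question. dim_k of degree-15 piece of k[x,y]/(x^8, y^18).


k[x,y], I = (x^8, y^18), d = 15
Need i < 8 and d-i < 18.
Range: 0 <= i <= 7.
H(15) = 8


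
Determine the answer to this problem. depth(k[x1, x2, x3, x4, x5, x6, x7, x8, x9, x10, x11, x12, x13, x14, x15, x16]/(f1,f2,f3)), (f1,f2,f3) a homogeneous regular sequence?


depth(R)=16
depth(R/I)=16-3=13


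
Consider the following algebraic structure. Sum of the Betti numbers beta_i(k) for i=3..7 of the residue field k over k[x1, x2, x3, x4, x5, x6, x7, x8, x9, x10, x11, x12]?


Koszul resolution: beta_i(k)=C(n,i), n=12
C(12,3)=220, C(12,4)=495, C(12,5)=792, C(12,6)=924, C(12,7)=792
Sum=3223


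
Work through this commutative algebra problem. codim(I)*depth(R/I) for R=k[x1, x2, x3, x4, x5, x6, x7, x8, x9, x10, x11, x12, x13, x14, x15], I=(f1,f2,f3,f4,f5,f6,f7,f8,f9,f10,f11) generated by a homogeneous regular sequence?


codim=11, depth=dim(R/I)=15-11=4
Product=11*4=44


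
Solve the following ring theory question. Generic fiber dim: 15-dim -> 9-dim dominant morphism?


dim(fiber)=dim(X)-dim(Y)=15-9=6


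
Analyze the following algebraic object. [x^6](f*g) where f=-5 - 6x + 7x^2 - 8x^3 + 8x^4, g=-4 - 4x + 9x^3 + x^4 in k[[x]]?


[x^6] = sum a_i*b_j, i+j=6
  7*1=7
  -8*9=-72
Sum=-65


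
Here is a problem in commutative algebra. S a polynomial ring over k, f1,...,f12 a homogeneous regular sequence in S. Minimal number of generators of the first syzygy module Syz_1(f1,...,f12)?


Regular sequence => Koszul complex is the minimal free resolution.
Syz_1 minimally generated by Koszul relations f_i*e_j - f_j*e_i (i<j): mu(Syz_1) = beta_2 = C(m,2) = m(m-1)/2
m=12
12*11/2 = 66


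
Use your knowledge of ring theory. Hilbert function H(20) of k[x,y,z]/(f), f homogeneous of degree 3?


C(22,2)-C(19,2)=231-171=60


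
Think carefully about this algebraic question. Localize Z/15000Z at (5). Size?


5-primary part: 15000=5^4*24
Size=5^4=625


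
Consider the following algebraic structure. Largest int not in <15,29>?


gcd(15,29)=1 => F=ab-a-b=15*29-15-29=435-44=391


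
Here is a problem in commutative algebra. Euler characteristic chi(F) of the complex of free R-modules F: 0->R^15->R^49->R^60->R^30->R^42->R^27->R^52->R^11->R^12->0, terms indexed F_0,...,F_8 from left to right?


chi = sum (-1)^i * rank:
(-1)^0*15=15
(-1)^1*49=-49
(-1)^2*60=60
(-1)^3*30=-30
(-1)^4*42=42
(-1)^5*27=-27
(-1)^6*52=52
(-1)^7*11=-11
(-1)^8*12=12
chi=64


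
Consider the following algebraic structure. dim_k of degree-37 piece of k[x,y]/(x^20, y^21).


k[x,y], I = (x^20, y^21), d = 37
Need i < 20 and d-i < 21.
Range: 17 <= i <= 19.
H(37) = 3


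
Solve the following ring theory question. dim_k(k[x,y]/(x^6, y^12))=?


Basis: x^i*y^j, i<6, j<12
6*12=72


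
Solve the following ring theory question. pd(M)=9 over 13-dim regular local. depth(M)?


pd+depth=depth(R)=13
depth=13-9=4


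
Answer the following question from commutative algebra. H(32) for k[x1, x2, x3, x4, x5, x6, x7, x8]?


C(d+n-1,n-1)=C(39,7)=15380937


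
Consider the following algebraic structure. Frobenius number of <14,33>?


gcd(14,33)=1 => F=ab-a-b=14*33-14-33=462-47=415


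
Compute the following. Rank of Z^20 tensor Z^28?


rank(M(x)N) = rank(M)*rank(N)
20*28 = 560


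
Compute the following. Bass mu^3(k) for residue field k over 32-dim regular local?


C(n,i)=C(32,3)=4960


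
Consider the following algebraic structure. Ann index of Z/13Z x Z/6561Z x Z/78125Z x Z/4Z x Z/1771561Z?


Exponent = lcm of the cyclic orders; pairwise coprime => product.
13^1*3^8*5^7*2^2*11^6=13*6561*78125*4*1771561=47219297616562500


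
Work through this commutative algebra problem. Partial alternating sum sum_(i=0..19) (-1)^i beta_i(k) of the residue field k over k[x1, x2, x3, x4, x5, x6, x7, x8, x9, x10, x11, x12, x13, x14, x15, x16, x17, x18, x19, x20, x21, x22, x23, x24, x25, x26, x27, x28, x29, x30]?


Koszul resolution: beta_i(k)=C(n,i), n=30
sum_(i=0..p) (-1)^i C(n,i) = (-1)^p C(n-1,p)
(-1)^19*C(29,19) = (-1)^19*20030010 = -20030010


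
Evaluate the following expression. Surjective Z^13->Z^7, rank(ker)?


rank(ker) = 13-7 = 6


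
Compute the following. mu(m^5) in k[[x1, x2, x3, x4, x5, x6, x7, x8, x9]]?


C(n+d-1,d)=C(13,5)=1287


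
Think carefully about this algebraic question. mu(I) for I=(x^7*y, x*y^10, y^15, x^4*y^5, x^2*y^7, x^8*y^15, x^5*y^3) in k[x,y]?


Remove redundant (divisible by others).
x^8*y^15 redundant.
Min: x^7*y, x^5*y^3, x^4*y^5, x^2*y^7, x*y^10, y^15
Count=6


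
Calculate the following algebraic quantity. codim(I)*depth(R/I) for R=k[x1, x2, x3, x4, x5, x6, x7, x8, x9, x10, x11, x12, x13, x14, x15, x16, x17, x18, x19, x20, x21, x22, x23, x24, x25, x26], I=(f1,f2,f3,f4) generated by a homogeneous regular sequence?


codim=4, depth=dim(R/I)=26-4=22
Product=4*22=88


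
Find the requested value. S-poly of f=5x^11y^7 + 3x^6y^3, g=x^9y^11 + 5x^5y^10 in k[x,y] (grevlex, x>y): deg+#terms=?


LT(f)=5x^11y^7, LT(g)=x^9y^11
lcm(LM)=x^11y^11
S(f,g) (scaled by 5 to clear denominators) = y^4*f - 5x^2*g = -25x^7y^10 + 3x^6y^7
2 terms, deg 17.
17+2=19


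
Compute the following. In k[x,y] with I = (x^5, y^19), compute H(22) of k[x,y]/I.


k[x,y], I = (x^5, y^19), d = 22
Need i < 5 and d-i < 19.
Range: 4 <= i <= 4.
H(22) = 1
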